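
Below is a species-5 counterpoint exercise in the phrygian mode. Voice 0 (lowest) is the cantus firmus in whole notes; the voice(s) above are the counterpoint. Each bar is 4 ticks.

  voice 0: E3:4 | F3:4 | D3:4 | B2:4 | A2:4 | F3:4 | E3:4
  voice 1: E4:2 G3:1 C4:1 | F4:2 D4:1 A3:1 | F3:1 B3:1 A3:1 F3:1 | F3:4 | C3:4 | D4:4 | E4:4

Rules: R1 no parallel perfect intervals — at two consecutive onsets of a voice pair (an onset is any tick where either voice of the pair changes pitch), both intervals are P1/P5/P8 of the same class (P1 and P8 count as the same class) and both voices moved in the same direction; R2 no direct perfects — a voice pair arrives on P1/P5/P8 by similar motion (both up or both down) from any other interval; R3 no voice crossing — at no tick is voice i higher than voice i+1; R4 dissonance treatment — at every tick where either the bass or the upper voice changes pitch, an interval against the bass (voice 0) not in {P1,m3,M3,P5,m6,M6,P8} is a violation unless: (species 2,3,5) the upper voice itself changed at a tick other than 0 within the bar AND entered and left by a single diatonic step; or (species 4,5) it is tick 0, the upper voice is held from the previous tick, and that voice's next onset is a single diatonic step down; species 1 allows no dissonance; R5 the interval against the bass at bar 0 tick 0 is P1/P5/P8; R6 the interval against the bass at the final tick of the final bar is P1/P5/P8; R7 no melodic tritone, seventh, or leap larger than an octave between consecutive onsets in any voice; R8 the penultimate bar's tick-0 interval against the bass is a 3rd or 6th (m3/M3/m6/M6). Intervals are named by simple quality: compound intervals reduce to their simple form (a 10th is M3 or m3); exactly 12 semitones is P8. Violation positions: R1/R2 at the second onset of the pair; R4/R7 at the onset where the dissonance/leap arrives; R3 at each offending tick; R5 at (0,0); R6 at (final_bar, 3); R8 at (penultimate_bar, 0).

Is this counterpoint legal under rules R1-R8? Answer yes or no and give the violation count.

No (4 violations)

bar 0: v0=E3 v1=E4 (P8)
bar 1: v0=F3 v1=F4 (P8)
bar 2: v0=D3 v1=F3 (m3)
bar 3: v0=B2 v1=F3 (TT)
bar 4: v0=A2 v1=C3 (m3)
bar 5: v0=F3 v1=D4 (M6)
bar 6: v0=E3 v1=E4 (P8)
  R2 @ bar1.0: E3/C4 m6 -> F3/F4 P8 similar
  R7 @ bar2.1: F3->B3 leap 6st
  R4 @ bar3.0: B2/F3 TT untreated
  R7 @ bar5.0: C3->D4 leap 14st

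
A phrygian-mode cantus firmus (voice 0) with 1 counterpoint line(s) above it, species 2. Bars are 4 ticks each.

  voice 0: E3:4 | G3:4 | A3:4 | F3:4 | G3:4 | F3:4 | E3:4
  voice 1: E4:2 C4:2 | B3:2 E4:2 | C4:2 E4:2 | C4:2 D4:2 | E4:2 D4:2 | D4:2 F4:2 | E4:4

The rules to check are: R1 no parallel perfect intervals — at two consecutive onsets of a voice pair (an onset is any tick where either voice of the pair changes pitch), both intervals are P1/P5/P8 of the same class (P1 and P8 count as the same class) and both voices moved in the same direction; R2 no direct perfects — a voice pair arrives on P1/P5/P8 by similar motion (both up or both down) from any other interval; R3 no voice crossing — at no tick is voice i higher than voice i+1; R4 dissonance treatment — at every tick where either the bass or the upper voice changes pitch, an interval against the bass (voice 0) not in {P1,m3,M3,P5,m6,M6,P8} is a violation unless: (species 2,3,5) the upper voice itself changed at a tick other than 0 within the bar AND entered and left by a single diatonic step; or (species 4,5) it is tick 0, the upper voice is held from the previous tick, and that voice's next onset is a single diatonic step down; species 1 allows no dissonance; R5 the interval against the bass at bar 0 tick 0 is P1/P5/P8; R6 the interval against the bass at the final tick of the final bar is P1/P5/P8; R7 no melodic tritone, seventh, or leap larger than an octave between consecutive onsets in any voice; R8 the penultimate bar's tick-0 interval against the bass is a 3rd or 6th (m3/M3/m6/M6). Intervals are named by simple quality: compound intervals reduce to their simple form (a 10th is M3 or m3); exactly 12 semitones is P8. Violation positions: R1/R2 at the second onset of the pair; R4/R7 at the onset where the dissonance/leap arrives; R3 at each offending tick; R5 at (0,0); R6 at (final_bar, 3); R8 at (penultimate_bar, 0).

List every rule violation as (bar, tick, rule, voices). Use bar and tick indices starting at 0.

bar 0: v0=E3 v1=E4 downbeat P8
bar 1: v0=G3 v1=B3 downbeat M3
bar 2: v0=A3 v1=C4 downbeat m3
bar 3: v0=F3 v1=C4 downbeat P5
bar 4: v0=G3 v1=E4 downbeat M6
bar 5: v0=F3 v1=D4 downbeat M6
bar 6: v0=E3 v1=E4 downbeat P8
  -> R1 @ bar 3 tick 0 v(0, 1): A3/E4 P5 -> F3/C4 P5 similar
  -> R1 @ bar 6 tick 0 v(0, 1): F3/F4 P8 -> E3/E4 P8 similar

(3, 0, R1, (0, 1))
(6, 0, R1, (0, 1))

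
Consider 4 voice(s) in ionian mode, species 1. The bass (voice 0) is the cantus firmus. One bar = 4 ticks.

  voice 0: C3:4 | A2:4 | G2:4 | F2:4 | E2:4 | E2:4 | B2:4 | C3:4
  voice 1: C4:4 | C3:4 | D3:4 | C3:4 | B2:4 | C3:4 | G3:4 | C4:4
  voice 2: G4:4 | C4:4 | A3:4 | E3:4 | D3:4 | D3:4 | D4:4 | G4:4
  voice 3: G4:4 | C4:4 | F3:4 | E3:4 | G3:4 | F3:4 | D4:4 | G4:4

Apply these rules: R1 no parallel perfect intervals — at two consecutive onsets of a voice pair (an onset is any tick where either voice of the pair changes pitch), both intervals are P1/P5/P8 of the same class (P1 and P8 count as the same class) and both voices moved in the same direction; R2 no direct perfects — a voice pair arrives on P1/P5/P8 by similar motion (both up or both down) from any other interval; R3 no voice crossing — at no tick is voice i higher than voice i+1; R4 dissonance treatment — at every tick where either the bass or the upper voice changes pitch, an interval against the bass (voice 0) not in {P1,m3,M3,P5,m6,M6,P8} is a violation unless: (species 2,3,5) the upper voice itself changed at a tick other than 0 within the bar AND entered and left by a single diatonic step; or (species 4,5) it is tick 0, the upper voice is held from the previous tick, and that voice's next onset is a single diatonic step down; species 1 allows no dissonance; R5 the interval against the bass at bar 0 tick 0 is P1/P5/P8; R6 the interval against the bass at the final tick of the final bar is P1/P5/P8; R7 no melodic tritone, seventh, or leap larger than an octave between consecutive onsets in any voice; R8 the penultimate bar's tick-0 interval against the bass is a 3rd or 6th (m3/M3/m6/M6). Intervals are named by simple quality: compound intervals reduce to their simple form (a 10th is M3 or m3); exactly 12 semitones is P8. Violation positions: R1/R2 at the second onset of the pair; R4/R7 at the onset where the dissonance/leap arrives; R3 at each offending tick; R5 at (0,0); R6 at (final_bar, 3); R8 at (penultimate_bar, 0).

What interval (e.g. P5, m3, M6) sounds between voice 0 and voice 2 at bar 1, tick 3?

voice 0=A2 voice 2=C4 -> m3

m3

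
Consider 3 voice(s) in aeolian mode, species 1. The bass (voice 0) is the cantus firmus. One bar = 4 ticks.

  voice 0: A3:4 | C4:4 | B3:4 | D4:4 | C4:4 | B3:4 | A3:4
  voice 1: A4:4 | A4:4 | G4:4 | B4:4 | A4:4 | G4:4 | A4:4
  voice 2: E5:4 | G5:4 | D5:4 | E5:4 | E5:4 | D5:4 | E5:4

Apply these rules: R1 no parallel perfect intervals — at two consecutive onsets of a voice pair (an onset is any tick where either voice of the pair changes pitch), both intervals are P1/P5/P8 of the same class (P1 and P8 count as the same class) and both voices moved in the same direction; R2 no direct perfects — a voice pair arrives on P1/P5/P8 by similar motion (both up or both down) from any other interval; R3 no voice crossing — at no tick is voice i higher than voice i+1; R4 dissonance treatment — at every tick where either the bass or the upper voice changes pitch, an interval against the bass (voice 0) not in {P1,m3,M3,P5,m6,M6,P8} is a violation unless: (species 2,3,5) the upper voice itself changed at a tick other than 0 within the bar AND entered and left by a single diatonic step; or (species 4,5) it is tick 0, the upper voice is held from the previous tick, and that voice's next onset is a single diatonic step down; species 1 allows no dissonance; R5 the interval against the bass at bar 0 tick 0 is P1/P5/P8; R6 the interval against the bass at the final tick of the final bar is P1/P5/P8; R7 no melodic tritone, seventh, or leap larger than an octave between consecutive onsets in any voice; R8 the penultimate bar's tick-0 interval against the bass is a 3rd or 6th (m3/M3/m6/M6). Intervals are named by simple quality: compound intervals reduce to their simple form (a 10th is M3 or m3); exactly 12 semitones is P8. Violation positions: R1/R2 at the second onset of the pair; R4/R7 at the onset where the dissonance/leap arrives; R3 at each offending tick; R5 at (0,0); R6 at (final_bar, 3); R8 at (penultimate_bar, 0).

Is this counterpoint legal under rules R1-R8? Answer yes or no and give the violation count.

No (5 violations)

bar 0: v0=A3 v1=A4 v2=E5 (P5)
bar 1: v0=C4 v1=A4 v2=G5 (P5)
bar 2: v0=B3 v1=G4 v2=D5 (m3)
bar 3: v0=D4 v1=B4 v2=E5 (M2)
bar 4: v0=C4 v1=A4 v2=E5 (M3)
bar 5: v0=B3 v1=G4 v2=D5 (m3)
bar 6: v0=A3 v1=A4 v2=E5 (P5)
  R1 @ bar1.0: A3/E5 P5 -> C4/G5 P5 similar
  R2 @ bar2.0: A4/G5 m7 -> G4/D5 P5 similar
  R4 @ bar3.0: D4/E5 M2 untreated
  R1 @ bar5.0: A4/E5 P5 -> G4/D5 P5 similar
  R1 @ bar6.0: G4/D5 P5 -> A4/E5 P5 similar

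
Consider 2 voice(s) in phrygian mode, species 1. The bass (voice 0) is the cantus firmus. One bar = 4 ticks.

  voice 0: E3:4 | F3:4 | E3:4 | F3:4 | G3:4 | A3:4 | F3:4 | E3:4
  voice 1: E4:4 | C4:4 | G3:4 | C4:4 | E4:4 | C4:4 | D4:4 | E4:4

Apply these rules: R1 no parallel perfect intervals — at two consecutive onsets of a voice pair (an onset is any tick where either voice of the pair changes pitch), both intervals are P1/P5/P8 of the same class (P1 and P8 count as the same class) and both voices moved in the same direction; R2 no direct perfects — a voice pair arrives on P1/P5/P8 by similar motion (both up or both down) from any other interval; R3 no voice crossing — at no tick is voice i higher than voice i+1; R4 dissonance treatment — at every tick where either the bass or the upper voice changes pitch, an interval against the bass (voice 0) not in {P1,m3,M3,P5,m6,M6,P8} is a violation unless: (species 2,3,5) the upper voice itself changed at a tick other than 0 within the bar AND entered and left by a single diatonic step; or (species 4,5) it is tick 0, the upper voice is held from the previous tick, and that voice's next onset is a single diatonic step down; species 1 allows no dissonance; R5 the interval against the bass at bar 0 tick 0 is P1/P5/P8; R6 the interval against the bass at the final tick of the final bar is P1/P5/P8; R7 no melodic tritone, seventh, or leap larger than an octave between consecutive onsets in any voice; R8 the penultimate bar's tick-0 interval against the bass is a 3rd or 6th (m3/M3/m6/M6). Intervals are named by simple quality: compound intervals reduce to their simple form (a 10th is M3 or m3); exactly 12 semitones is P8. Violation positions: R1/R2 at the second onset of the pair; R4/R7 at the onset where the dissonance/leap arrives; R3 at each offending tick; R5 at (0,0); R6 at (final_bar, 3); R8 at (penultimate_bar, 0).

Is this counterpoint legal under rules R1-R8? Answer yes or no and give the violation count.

bar 0: v0=E3 v1=E4 (P8)
bar 1: v0=F3 v1=C4 (P5)
bar 2: v0=E3 v1=G3 (m3)
bar 3: v0=F3 v1=C4 (P5)
bar 4: v0=G3 v1=E4 (M6)
bar 5: v0=A3 v1=C4 (m3)
bar 6: v0=F3 v1=D4 (M6)
bar 7: v0=E3 v1=E4 (P8)
  R2 @ bar3.0: E3/G3 m3 -> F3/C4 P5 similar

No (1 violations)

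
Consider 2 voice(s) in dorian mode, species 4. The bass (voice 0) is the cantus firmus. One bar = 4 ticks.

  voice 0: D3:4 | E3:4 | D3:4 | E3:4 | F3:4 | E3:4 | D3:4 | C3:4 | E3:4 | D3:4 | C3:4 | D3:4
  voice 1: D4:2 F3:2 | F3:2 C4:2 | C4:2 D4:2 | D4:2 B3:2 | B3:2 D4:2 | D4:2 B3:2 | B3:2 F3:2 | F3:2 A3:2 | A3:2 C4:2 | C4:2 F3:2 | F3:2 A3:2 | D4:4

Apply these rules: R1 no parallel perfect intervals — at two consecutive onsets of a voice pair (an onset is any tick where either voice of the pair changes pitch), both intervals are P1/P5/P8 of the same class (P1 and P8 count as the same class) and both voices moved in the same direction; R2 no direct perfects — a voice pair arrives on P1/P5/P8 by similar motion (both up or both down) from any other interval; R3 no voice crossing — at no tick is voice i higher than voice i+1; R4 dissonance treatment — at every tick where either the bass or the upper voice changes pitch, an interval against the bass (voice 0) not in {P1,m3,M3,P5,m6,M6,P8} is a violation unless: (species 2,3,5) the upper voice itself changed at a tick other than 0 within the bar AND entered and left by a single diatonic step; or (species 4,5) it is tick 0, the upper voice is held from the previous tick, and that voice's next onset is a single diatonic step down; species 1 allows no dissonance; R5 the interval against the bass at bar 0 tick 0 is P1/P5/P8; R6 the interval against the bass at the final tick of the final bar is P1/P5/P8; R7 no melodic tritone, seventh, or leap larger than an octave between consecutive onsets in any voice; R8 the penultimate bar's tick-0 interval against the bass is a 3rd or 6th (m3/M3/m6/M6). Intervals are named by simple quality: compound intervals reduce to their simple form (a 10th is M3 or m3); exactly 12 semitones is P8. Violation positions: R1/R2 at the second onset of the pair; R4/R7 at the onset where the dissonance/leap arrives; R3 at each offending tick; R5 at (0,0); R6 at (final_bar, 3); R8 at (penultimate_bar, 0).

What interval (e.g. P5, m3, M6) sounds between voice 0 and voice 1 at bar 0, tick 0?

P8

voice 0=D3 voice 1=D4 -> P8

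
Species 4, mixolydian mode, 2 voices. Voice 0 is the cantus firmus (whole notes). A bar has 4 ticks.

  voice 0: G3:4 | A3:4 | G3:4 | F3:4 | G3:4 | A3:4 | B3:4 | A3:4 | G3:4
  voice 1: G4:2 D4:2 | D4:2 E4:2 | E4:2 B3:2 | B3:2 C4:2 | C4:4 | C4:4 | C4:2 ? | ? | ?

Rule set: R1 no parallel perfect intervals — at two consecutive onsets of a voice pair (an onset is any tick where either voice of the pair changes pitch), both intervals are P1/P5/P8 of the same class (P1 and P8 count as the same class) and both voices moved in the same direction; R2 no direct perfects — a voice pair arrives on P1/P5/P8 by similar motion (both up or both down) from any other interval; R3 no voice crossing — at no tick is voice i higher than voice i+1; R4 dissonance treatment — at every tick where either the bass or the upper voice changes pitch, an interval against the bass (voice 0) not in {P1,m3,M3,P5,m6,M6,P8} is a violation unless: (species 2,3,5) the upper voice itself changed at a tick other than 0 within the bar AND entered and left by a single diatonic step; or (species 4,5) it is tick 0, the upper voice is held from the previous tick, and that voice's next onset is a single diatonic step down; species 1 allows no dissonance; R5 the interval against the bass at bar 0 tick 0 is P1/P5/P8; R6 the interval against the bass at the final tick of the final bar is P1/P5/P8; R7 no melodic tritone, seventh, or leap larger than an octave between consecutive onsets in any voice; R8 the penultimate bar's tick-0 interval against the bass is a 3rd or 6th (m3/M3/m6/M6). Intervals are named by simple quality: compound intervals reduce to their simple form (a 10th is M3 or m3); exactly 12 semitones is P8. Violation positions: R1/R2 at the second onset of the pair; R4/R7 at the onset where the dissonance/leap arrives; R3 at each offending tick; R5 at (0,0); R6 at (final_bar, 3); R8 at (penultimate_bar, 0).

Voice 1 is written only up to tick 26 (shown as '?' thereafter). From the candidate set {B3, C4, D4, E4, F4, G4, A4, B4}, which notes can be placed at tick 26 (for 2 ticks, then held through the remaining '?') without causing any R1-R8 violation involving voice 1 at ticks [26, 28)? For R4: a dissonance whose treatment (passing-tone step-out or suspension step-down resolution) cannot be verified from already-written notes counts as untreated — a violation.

B3: legal
C4: legal
D4: legal
E4: violates R4
F4: violates R4
G4: legal
A4: violates R4
B4: violates R7

{B3, C4, D4, G4}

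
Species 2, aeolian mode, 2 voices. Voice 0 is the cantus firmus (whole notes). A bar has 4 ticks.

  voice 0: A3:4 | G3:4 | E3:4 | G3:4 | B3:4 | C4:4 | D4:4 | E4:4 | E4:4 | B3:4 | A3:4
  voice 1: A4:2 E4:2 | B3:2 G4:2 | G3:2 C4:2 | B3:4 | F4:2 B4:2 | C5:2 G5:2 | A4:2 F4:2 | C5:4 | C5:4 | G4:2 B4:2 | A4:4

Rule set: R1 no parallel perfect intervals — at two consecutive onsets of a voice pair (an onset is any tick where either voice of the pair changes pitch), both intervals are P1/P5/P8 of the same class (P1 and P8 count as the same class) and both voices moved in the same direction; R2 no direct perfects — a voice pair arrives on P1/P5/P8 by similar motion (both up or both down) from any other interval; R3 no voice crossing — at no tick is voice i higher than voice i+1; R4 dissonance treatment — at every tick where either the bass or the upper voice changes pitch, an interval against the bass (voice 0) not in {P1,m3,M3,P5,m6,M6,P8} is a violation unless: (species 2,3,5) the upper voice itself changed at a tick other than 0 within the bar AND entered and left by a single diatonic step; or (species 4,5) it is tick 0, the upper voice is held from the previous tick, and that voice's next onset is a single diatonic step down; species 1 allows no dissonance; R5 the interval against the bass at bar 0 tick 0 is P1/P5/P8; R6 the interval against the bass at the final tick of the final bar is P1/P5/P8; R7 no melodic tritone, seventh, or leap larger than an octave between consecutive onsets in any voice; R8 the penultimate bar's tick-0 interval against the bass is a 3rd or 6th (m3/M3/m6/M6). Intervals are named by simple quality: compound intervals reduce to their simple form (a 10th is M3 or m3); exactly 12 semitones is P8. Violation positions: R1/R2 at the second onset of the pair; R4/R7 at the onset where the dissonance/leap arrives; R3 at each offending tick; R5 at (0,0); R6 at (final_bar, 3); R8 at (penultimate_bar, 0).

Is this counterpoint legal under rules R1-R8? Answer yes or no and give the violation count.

bar 0: v0=A3 v1=A4 (P8)
bar 1: v0=G3 v1=B3 (M3)
bar 2: v0=E3 v1=G3 (m3)
bar 3: v0=G3 v1=B3 (M3)
bar 4: v0=B3 v1=F4 (TT)
bar 5: v0=C4 v1=C5 (P8)
bar 6: v0=D4 v1=A4 (P5)
bar 7: v0=E4 v1=C5 (m6)
bar 8: v0=E4 v1=C5 (m6)
bar 9: v0=B3 v1=G4 (m6)
bar 10: v0=A3 v1=A4 (P8)
  R4 @ bar4.0: B3/F4 TT untreated
  R7 @ bar4.0: B3->F4 leap 6st
  R7 @ bar4.2: F4->B4 leap 6st
  R1 @ bar5.0: B3/B4 P8 -> C4/C5 P8 similar
  R7 @ bar6.0: G5->A4 leap 10st
  R1 @ bar10.0: B3/B4 P8 -> A3/A4 P8 similar

No (6 violations)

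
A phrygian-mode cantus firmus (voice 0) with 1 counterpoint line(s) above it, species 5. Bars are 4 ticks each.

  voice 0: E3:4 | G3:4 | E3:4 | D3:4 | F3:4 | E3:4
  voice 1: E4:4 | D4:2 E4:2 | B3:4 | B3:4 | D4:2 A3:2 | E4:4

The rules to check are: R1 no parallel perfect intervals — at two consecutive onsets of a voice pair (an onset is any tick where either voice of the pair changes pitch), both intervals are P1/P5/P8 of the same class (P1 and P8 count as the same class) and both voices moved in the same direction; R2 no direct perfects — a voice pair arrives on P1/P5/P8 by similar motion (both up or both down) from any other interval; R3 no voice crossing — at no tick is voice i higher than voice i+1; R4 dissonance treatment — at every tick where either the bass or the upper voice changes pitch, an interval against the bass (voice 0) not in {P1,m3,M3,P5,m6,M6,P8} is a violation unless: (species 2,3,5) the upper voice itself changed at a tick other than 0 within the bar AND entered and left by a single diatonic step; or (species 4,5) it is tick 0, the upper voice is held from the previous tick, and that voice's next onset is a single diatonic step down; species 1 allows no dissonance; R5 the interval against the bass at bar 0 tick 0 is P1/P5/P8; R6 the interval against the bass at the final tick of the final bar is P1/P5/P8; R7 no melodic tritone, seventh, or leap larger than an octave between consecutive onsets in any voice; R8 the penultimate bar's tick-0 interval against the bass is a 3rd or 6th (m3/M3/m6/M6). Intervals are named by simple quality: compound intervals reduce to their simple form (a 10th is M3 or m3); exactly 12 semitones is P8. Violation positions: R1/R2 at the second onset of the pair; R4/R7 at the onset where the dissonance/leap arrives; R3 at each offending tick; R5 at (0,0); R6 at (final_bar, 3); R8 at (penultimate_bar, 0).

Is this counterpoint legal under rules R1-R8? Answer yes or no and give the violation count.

bar 0: v0=E3 v1=E4 (P8)
bar 1: v0=G3 v1=D4 (P5)
bar 2: v0=E3 v1=B3 (P5)
bar 3: v0=D3 v1=B3 (M6)
bar 4: v0=F3 v1=D4 (M6)
bar 5: v0=E3 v1=E4 (P8)
  R2 @ bar2.0: G3/E4 M6 -> E3/B3 P5 similar

No (1 violations)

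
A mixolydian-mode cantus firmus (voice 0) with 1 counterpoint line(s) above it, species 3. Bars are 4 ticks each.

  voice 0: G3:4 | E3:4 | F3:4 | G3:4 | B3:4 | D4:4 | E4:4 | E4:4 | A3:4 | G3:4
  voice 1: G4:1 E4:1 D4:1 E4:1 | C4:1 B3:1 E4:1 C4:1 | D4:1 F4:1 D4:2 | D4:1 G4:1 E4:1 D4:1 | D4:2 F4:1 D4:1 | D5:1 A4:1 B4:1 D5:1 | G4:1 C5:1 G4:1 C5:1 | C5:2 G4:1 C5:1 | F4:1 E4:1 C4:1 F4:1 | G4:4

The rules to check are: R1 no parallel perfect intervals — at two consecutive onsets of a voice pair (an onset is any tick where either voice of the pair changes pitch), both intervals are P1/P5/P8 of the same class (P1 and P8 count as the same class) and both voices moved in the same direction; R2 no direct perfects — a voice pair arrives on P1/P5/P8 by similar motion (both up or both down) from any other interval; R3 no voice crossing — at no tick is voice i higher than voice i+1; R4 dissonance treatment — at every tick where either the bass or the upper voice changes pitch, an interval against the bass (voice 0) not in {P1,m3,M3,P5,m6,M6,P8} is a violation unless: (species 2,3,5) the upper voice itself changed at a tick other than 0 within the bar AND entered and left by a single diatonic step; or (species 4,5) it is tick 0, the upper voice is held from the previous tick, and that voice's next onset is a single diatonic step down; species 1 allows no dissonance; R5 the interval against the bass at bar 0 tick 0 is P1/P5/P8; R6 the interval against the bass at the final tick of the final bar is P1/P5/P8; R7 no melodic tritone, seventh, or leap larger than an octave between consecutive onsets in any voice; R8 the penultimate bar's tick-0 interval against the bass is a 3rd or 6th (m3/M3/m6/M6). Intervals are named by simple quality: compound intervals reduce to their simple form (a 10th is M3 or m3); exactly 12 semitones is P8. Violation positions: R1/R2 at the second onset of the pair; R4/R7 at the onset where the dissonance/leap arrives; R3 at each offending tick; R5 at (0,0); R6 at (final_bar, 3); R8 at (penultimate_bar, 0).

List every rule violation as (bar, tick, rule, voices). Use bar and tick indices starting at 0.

bar 0: v0=G3 v1=G4 downbeat P8
bar 1: v0=E3 v1=C4 downbeat m6
bar 2: v0=F3 v1=D4 downbeat M6
bar 3: v0=G3 v1=D4 downbeat P5
bar 4: v0=B3 v1=D4 downbeat m3
bar 5: v0=D4 v1=D5 downbeat P8
bar 6: v0=E4 v1=G4 downbeat m3
bar 7: v0=E4 v1=C5 downbeat m6
bar 8: v0=A3 v1=F4 downbeat m6
bar 9: v0=G3 v1=G4 downbeat P8
  -> R4 @ bar 4 tick 2 v(0, 1): B3/F4 TT untreated
  -> R2 @ bar 5 tick 0 v(0, 1): B3/D4 m3 -> D4/D5 P8 similar

(4, 2, R4, (0, 1))
(5, 0, R2, (0, 1))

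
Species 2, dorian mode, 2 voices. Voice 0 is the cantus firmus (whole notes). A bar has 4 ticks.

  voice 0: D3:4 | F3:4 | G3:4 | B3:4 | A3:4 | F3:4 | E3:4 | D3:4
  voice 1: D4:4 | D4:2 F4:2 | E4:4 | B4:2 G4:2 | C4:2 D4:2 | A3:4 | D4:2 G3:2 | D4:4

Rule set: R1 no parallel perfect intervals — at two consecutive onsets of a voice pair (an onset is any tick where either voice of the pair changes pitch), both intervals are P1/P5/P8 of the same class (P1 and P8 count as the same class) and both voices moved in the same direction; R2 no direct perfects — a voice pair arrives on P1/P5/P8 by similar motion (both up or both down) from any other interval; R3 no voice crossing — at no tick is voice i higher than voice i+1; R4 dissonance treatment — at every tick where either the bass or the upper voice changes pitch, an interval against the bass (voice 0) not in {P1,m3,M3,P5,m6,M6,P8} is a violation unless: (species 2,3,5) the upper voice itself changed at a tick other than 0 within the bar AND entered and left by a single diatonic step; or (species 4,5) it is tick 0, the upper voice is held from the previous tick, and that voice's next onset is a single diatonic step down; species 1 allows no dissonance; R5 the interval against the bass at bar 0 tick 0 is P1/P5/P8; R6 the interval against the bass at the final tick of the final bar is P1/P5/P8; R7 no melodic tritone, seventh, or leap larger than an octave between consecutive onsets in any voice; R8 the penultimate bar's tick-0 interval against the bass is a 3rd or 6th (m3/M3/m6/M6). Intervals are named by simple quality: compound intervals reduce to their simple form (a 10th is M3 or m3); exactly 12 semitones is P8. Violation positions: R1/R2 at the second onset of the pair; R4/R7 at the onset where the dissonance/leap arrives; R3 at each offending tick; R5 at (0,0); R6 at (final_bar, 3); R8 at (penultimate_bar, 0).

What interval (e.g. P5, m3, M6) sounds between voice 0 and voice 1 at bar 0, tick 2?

voice 0=D3 voice 1=D4 -> P8

P8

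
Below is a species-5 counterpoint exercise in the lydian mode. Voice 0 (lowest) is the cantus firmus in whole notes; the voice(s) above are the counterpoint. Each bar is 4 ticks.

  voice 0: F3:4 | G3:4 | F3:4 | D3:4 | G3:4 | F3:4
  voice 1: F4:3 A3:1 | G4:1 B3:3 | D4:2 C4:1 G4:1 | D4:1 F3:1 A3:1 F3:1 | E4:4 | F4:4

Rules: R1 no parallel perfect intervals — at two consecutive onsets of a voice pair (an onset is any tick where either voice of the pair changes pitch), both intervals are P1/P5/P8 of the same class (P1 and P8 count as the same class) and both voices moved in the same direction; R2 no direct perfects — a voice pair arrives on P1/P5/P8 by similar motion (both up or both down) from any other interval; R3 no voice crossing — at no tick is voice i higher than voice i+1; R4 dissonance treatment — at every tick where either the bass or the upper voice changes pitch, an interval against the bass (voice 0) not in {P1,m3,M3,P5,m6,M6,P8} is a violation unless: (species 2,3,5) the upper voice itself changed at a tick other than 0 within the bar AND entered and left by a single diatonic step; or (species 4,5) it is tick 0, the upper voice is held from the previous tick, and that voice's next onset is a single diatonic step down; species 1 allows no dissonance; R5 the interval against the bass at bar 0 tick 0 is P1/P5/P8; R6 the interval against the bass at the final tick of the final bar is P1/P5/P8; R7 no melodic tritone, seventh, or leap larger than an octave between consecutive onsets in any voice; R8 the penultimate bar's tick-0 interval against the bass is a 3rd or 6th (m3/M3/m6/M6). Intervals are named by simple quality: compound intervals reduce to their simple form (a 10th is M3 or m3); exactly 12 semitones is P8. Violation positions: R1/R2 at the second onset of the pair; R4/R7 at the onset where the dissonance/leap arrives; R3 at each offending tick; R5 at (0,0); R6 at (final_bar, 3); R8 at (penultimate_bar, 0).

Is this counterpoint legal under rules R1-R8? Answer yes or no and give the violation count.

No (5 violations)

bar 0: v0=F3 v1=F4 (P8)
bar 1: v0=G3 v1=G4 (P8)
bar 2: v0=F3 v1=D4 (M6)
bar 3: v0=D3 v1=D4 (P8)
bar 4: v0=G3 v1=E4 (M6)
bar 5: v0=F3 v1=F4 (P8)
  R2 @ bar1.0: F3/A3 M3 -> G3/G4 P8 similar
  R7 @ bar1.0: A3->G4 leap 10st
  R4 @ bar2.3: F3/G4 M2 untreated
  R2 @ bar3.0: F3/G4 M2 -> D3/D4 P8 similar
  R7 @ bar4.0: F3->E4 leap 11st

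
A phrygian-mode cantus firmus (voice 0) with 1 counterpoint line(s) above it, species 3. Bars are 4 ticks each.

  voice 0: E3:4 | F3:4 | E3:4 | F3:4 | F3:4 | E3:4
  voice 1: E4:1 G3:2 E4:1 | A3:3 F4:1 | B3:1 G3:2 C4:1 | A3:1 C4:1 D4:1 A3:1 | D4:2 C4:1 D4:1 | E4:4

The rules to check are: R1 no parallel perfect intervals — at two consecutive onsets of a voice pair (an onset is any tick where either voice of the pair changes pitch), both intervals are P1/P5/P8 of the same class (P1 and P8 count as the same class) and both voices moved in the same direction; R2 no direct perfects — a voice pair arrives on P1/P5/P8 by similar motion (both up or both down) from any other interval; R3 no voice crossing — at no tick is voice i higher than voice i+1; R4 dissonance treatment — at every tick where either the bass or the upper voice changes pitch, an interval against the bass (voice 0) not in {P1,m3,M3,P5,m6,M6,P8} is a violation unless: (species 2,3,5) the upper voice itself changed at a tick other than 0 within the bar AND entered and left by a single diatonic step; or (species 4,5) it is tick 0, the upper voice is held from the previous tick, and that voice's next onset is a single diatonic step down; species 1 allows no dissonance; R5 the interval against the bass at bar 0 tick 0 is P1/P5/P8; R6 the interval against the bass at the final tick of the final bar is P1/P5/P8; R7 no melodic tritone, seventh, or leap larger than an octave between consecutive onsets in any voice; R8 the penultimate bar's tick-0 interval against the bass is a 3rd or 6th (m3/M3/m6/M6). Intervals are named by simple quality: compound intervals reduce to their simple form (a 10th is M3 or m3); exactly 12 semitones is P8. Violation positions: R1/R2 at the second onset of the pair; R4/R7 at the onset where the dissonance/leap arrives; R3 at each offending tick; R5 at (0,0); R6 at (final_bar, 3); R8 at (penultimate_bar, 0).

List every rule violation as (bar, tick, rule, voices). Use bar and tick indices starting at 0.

bar 0: v0=E3 v1=E4 downbeat P8
bar 1: v0=F3 v1=A3 downbeat M3
bar 2: v0=E3 v1=B3 downbeat P5
bar 3: v0=F3 v1=A3 downbeat M3
bar 4: v0=F3 v1=D4 downbeat M6
bar 5: v0=E3 v1=E4 downbeat P8
  -> R2 @ bar 2 tick 0 v(0, 1): F3/F4 P8 -> E3/B3 P5 similar
  -> R7 @ bar 2 tick 0 v(1,): F4->B3 leap 6st

(2, 0, R2, (0, 1))
(2, 0, R7, (1,))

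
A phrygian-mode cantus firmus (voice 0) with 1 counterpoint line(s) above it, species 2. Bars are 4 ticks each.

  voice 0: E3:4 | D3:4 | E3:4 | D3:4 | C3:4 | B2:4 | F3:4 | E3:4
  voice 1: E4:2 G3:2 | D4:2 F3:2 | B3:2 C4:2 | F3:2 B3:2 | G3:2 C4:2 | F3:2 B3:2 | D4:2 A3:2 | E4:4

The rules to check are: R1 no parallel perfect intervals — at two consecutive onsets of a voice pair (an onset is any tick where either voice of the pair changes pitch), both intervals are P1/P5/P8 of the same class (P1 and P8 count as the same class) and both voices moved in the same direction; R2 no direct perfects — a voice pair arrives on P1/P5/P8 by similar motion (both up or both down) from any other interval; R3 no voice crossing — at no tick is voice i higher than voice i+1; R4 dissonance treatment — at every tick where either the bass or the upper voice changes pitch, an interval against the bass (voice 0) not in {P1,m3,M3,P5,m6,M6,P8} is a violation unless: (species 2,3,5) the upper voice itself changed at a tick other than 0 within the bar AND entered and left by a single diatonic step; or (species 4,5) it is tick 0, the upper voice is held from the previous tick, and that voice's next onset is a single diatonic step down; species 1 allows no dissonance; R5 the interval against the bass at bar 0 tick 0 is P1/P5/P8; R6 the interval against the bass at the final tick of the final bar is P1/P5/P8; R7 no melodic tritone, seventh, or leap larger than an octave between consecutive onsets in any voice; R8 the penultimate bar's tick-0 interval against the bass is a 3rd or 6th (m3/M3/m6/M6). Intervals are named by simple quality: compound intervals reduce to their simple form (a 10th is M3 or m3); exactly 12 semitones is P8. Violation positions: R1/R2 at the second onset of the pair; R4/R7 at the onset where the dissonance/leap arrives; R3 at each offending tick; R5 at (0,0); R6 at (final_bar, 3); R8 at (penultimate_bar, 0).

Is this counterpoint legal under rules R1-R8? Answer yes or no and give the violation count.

bar 0: v0=E3 v1=E4 (P8)
bar 1: v0=D3 v1=D4 (P8)
bar 2: v0=E3 v1=B3 (P5)
bar 3: v0=D3 v1=F3 (m3)
bar 4: v0=C3 v1=G3 (P5)
bar 5: v0=B2 v1=F3 (TT)
bar 6: v0=F3 v1=D4 (M6)
bar 7: v0=E3 v1=E4 (P8)
  R2 @ bar2.0: D3/F3 m3 -> E3/B3 P5 similar
  R7 @ bar2.0: F3->B3 leap 6st
  R7 @ bar3.2: F3->B3 leap 6st
  R2 @ bar4.0: D3/B3 M6 -> C3/G3 P5 similar
  R4 @ bar5.0: B2/F3 TT untreated
  R7 @ bar5.2: F3->B3 leap 6st
  R7 @ bar6.0: B2->F3 leap 6st

No (7 violations)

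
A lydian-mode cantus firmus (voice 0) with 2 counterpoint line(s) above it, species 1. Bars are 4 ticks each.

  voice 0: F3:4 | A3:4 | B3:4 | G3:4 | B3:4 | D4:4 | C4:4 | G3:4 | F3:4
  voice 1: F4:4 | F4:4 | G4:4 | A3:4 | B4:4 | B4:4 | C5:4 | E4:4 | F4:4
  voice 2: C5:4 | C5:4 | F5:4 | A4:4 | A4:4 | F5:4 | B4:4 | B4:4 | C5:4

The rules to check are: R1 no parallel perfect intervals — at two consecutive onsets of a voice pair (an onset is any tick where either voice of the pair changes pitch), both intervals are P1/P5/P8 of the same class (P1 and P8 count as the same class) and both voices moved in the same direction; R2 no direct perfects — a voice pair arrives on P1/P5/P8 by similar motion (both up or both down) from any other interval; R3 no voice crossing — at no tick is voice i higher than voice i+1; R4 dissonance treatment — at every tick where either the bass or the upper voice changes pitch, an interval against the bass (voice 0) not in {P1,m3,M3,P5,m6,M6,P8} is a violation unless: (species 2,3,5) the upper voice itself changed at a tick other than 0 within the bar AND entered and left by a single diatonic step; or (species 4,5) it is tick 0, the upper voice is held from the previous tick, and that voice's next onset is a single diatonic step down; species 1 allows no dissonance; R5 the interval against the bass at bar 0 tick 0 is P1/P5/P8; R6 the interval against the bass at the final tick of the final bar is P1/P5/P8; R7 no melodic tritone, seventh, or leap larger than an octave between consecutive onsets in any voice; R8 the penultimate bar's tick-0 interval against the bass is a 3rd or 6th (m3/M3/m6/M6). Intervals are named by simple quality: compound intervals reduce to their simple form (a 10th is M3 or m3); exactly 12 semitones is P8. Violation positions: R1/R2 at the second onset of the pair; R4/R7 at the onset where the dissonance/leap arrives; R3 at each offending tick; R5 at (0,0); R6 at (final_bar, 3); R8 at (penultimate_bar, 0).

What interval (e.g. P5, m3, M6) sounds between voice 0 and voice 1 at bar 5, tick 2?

voice 0=D4 voice 1=B4 -> M6

M6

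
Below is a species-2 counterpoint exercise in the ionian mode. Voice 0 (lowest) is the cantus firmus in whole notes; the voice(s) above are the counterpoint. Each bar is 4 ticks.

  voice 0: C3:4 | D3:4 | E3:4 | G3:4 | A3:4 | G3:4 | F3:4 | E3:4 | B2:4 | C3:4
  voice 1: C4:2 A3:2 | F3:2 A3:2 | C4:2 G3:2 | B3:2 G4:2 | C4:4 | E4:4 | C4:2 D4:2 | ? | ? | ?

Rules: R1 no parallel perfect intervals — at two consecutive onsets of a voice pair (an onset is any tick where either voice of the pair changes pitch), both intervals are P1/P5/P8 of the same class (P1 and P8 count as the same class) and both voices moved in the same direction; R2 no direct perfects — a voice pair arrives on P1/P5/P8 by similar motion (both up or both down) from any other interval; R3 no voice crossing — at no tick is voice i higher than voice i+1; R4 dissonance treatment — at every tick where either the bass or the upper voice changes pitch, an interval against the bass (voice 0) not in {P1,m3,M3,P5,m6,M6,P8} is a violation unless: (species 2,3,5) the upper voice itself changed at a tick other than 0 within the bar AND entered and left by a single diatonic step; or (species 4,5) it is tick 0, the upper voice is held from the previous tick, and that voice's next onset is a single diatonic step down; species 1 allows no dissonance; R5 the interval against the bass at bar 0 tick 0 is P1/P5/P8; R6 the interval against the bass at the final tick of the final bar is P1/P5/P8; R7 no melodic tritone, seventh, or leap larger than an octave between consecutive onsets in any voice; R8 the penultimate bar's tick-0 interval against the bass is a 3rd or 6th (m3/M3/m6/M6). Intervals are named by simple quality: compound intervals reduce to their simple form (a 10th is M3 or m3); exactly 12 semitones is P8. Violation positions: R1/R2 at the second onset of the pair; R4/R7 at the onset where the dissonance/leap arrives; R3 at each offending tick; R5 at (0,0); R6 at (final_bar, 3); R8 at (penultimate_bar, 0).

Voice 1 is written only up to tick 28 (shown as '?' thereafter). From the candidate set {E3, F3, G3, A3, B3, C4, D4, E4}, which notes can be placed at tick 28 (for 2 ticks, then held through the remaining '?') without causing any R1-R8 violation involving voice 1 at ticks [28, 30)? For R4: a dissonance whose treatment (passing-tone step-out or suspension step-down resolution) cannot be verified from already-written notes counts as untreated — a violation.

{C4, E4, G3}

E3: violates R2,R7
F3: violates R4
G3: legal
A3: violates R4
B3: violates R2
C4: legal
D4: violates R4
E4: legal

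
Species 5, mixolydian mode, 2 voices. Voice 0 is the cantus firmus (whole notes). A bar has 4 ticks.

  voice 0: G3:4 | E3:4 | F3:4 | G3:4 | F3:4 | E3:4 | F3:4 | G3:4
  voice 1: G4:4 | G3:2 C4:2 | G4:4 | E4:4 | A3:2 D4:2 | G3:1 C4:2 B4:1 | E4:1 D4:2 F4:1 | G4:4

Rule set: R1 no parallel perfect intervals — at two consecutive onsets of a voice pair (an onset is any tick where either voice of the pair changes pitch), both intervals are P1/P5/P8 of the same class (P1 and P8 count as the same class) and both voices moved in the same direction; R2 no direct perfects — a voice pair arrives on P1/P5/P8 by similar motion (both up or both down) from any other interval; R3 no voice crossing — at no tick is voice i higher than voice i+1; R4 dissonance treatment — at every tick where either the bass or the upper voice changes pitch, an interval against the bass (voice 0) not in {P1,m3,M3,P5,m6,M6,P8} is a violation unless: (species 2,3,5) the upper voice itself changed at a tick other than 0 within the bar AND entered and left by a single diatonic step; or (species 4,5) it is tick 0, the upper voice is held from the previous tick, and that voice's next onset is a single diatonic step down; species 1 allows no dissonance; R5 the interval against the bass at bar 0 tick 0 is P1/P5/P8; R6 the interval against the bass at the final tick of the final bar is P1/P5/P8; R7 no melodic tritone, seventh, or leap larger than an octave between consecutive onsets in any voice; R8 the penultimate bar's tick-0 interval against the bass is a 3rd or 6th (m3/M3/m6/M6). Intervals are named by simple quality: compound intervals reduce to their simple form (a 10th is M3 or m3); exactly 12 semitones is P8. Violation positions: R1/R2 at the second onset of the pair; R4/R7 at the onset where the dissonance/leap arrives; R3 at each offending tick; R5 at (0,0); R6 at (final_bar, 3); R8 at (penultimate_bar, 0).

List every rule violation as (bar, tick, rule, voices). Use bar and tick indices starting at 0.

(2, 0, R4, (0, 1))
(5, 3, R7, (1,))
(6, 0, R4, (0, 1))
(6, 0, R8, (0, 1))
(7, 0, R1, (0, 1))

bar 0: v0=G3 v1=G4 downbeat P8
bar 1: v0=E3 v1=G3 downbeat m3
bar 2: v0=F3 v1=G4 downbeat M2
bar 3: v0=G3 v1=E4 downbeat M6
bar 4: v0=F3 v1=A3 downbeat M3
bar 5: v0=E3 v1=G3 downbeat m3
bar 6: v0=F3 v1=E4 downbeat M7
bar 7: v0=G3 v1=G4 downbeat P8
  -> R4 @ bar 2 tick 0 v(0, 1): F3/G4 M2 untreated
  -> R7 @ bar 5 tick 3 v(1,): C4->B4 leap 11st
  -> R4 @ bar 6 tick 0 v(0, 1): F3/E4 M7 untreated
  -> R8 @ bar 6 tick 0 v(0, 1): penult M7 not 3rd/6th
  -> R1 @ bar 7 tick 0 v(0, 1): F3/F4 P8 -> G3/G4 P8 similar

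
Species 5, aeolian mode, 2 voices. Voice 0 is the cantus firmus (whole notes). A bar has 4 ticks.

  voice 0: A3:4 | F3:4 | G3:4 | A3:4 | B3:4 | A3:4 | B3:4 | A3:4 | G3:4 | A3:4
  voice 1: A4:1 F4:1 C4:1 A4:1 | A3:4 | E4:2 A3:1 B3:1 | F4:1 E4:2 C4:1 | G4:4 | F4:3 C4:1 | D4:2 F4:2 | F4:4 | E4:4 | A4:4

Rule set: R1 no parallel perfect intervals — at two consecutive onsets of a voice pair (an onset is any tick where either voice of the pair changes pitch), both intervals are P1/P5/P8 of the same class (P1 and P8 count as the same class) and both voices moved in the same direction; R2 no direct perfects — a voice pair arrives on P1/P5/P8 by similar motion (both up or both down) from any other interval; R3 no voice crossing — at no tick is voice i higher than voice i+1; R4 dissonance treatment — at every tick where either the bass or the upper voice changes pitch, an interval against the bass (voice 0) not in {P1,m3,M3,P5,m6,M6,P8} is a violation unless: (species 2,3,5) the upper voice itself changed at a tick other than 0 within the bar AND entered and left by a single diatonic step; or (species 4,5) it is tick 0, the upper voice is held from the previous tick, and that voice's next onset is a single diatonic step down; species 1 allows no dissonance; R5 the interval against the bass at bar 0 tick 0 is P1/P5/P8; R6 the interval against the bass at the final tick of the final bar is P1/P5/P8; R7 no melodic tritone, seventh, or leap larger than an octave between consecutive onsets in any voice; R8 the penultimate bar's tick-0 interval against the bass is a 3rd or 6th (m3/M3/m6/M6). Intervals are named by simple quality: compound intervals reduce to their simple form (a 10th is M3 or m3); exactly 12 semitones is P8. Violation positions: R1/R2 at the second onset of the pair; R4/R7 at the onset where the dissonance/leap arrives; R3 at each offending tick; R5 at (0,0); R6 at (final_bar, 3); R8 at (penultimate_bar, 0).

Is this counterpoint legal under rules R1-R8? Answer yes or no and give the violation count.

bar 0: v0=A3 v1=A4 (P8)
bar 1: v0=F3 v1=A3 (M3)
bar 2: v0=G3 v1=E4 (M6)
bar 3: v0=A3 v1=F4 (m6)
bar 4: v0=B3 v1=G4 (m6)
bar 5: v0=A3 v1=F4 (m6)
bar 6: v0=B3 v1=D4 (m3)
bar 7: v0=A3 v1=F4 (m6)
bar 8: v0=G3 v1=E4 (M6)
bar 9: v0=A3 v1=A4 (P8)
  R4 @ bar2.2: G3/A3 M2 untreated
  R7 @ bar3.0: B3->F4 leap 6st
  R4 @ bar6.2: B3/F4 TT untreated
  R2 @ bar9.0: G3/E4 M6 -> A3/A4 P8 similar

No (4 violations)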